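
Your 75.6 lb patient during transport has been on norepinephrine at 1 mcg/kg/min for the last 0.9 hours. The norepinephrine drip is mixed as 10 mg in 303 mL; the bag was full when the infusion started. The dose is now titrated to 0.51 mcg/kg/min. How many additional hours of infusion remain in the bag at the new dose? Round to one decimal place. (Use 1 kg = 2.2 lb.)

7.7 hours

Initial rate:
Weight = 75.6 lb ÷ 2.2 lb/kg = 34.36364 kg
Dose = 1 mcg/kg/min × 34.36364 kg = 34.36364 mcg/min
34.36364 mcg/min × 60 min/hr = 2061.818 mcg/hr
Concentration = 10 mg ÷ 303 mL = 0.0330033 mg/mL = 33.0033 mcg/mL
Rate = 2061.818 mcg/hr ÷ 33.0033 mcg/mL = 62.47309 mL/hr
Volume infused so far = 62.47309 mL/hr × 0.9 hr = 56.22578 mL
Volume remaining = 303 − 56.22578 = 246.7742 mL
New rate:
Dose = 0.51 mcg/kg/min × 34.36364 kg = 17.52545 mcg/min
17.52545 mcg/min × 60 min/hr = 1051.527 mcg/hr
Rate = 1051.527 mcg/hr ÷ 33.0033 mcg/mL = 31.86128 mL/hr
Time remaining = 246.7742 mL ÷ 31.86128 mL/hr = 7.745271 hr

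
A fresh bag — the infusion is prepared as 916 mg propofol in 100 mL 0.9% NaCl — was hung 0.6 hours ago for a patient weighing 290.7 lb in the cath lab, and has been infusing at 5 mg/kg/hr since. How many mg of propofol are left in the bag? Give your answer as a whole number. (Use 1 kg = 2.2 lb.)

520 mg

Weight = 290.7 lb ÷ 2.2 lb/kg = 132.1364 kg
Dose = 5 mg/kg/hr × 132.1364 kg = 660.6818 mg/hr
Concentration = 916 mg ÷ 100 mL = 9.16 mg/mL
Rate = 660.6818 mg/hr ÷ 9.16 mg/mL = 72.12684 mL/hr
Volume infused = 72.12684 mL/hr × 0.6 hr = 43.2761 mL
Volume remaining = 100 − 43.2761 = 56.7239 mL
Drug remaining = 56.7239 mL × 9.16 mg/mL = 519.5909 mg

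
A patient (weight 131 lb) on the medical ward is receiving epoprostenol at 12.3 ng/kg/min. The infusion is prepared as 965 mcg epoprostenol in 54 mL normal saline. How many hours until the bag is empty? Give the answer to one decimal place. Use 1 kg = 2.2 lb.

22.0 hours

Weight = 131 lb ÷ 2.2 lb/kg = 59.54545 kg
Dose = 12.3 ng/kg/min × 59.54545 kg = 732.4091 ng/min
732.4091 ng/min × 60 min/hr = 43944.55 ng/hr
Concentration = 965 mcg ÷ 54 mL = 17.87037 mcg/mL = 17870.37 ng/mL
Rate = 43944.55 ng/hr ÷ 17870.37 ng/mL = 2.459073 mL/hr
Duration = 54 mL ÷ 2.459073 mL/hr = 21.95949 hr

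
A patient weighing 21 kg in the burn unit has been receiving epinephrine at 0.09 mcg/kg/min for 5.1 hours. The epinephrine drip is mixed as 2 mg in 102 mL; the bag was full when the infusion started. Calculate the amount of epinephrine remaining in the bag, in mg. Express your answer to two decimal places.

1.42 mg

Dose = 0.09 mcg/kg/min × 21 kg = 1.89 mcg/min
1.89 mcg/min × 60 min/hr = 113.4 mcg/hr
Concentration = 2 mg ÷ 102 mL = 0.01960784 mg/mL = 19.60784 mcg/mL
Rate = 113.4 mcg/hr ÷ 19.60784 mcg/mL = 5.7834 mL/hr
Volume infused = 5.7834 mL/hr × 5.1 hr = 29.49534 mL
Volume remaining = 102 − 29.49534 = 72.50466 mL
Drug remaining = 72.50466 mL × 19.60784 mcg/mL = 1421.66 mcg = 1.42166 mg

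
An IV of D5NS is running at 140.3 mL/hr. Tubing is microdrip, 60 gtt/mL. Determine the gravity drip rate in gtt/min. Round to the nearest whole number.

140.3 mL/hr ÷ 60 min/hr = 2.338333 mL/min
2.338333 mL/min × 60 gtt/mL = 140.3 gtt/min

140 gtt/min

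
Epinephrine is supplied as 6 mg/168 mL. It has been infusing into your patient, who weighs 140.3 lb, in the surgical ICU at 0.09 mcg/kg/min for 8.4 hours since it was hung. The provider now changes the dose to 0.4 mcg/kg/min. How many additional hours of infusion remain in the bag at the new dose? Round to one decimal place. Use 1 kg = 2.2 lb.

2.0 hours

Initial rate:
Weight = 140.3 lb ÷ 2.2 lb/kg = 63.77273 kg
Dose = 0.09 mcg/kg/min × 63.77273 kg = 5.739545 mcg/min
5.739545 mcg/min × 60 min/hr = 344.3727 mcg/hr
Concentration = 6 mg ÷ 168 mL = 0.03571429 mg/mL = 35.71429 mcg/mL
Rate = 344.3727 mcg/hr ÷ 35.71429 mcg/mL = 9.642436 mL/hr
Volume infused so far = 9.642436 mL/hr × 8.4 hr = 80.99647 mL
Volume remaining = 168 − 80.99647 = 87.00353 mL
New rate:
Dose = 0.4 mcg/kg/min × 63.77273 kg = 25.50909 mcg/min
25.50909 mcg/min × 60 min/hr = 1530.545 mcg/hr
Rate = 1530.545 mcg/hr ÷ 35.71429 mcg/mL = 42.85527 mL/hr
Time remaining = 87.00353 mL ÷ 42.85527 mL/hr = 2.030171 hr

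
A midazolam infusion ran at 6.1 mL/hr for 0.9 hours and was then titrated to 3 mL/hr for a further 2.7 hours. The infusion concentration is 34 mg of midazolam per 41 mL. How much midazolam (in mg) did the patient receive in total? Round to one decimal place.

Concentration = 34 mg ÷ 41 mL = 0.8292683 mg/mL
Stage 1: 6.1 mL/hr × 0.9 hr = 5.49 mL → 5.49 mL × 0.8292683 mg/mL = 4.552683 mg
Stage 2: 3 mL/hr × 2.7 hr = 8.1 mL → 8.1 mL × 0.8292683 mg/mL = 6.717073 mg
Total = 4.552683 + 6.717073 = 11.26976 mg

11.3 mg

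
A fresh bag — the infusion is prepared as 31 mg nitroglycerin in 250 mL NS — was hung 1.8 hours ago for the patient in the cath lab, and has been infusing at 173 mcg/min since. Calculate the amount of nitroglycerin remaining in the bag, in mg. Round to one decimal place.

12.3 mg

173 mcg/min × 60 min/hr = 10380 mcg/hr
Concentration = 31 mg ÷ 250 mL = 0.124 mg/mL = 124 mcg/mL
Rate = 10380 mcg/hr ÷ 124 mcg/mL = 83.70968 mL/hr
Volume infused = 83.70968 mL/hr × 1.8 hr = 150.6774 mL
Volume remaining = 250 − 150.6774 = 99.32258 mL
Drug remaining = 99.32258 mL × 124 mcg/mL = 12316 mcg = 12.316 mg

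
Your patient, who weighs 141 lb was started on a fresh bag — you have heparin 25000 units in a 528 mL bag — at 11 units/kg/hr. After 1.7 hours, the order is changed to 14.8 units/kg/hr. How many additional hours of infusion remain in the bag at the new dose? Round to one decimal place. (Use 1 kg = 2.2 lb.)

25.1 hours

Initial rate:
Weight = 141 lb ÷ 2.2 lb/kg = 64.09091 kg
Dose = 11 units/kg/hr × 64.09091 kg = 705 units/hr
Concentration = 25000 units ÷ 528 mL = 47.34848 units/mL
Rate = 705 units/hr ÷ 47.34848 units/mL = 14.8896 mL/hr
Volume infused so far = 14.8896 mL/hr × 1.7 hr = 25.31232 mL
Volume remaining = 528 − 25.31232 = 502.6877 mL
New rate:
Dose = 14.8 units/kg/hr × 64.09091 kg = 948.5455 units/hr
Rate = 948.5455 units/hr ÷ 47.34848 units/mL = 20.03328 mL/hr
Time remaining = 502.6877 mL ÷ 20.03328 mL/hr = 25.09263 hr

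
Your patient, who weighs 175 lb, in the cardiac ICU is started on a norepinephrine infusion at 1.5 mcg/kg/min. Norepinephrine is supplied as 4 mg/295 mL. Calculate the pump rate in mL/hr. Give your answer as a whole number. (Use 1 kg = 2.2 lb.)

528 mL/hr

Weight = 175 lb ÷ 2.2 lb/kg = 79.54545 kg
Dose = 1.5 mcg/kg/min × 79.54545 kg = 119.3182 mcg/min
119.3182 mcg/min × 60 min/hr = 7159.091 mcg/hr
Concentration = 4 mg ÷ 295 mL = 0.01355932 mg/mL = 13.55932 mcg/mL
Rate = 7159.091 mcg/hr ÷ 13.55932 mcg/mL = 527.983 mL/hr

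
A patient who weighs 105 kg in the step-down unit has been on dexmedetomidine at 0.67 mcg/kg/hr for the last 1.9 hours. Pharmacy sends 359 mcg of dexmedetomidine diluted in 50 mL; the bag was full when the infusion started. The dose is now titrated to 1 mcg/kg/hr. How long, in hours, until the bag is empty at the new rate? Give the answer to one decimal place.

2.1 hours

Initial rate:
Dose = 0.67 mcg/kg/hr × 105 kg = 70.35 mcg/hr
Concentration = 359 mcg ÷ 50 mL = 7.18 mcg/mL
Rate = 70.35 mcg/hr ÷ 7.18 mcg/mL = 9.79805 mL/hr
Volume infused so far = 9.79805 mL/hr × 1.9 hr = 18.6163 mL
Volume remaining = 50 − 18.6163 = 31.3837 mL
New rate:
Dose = 1 mcg/kg/hr × 105 kg = 105 mcg/hr
Rate = 105 mcg/hr ÷ 7.18 mcg/mL = 14.62396 mL/hr
Time remaining = 31.3837 mL ÷ 14.62396 mL/hr = 2.146048 hr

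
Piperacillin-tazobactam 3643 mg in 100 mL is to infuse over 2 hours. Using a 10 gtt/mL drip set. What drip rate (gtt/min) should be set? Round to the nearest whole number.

100 mL ÷ (2 hr × 60 = 120 min) = 0.8333333 mL/min
0.8333333 mL/min × 10 gtt/mL = 8.333333 gtt/min

8 gtt/min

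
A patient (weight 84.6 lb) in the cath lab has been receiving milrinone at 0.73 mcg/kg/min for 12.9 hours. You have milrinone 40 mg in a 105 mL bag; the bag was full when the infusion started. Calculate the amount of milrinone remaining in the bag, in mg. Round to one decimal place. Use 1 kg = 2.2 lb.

18.3 mg

Weight = 84.6 lb ÷ 2.2 lb/kg = 38.45455 kg
Dose = 0.73 mcg/kg/min × 38.45455 kg = 28.07182 mcg/min
28.07182 mcg/min × 60 min/hr = 1684.309 mcg/hr
Concentration = 40 mg ÷ 105 mL = 0.3809524 mg/mL = 380.9524 mcg/mL
Rate = 1684.309 mcg/hr ÷ 380.9524 mcg/mL = 4.421311 mL/hr
Volume infused = 4.421311 mL/hr × 12.9 hr = 57.03492 mL
Volume remaining = 105 − 57.03492 = 47.96508 mL
Drug remaining = 47.96508 mL × 380.9524 mcg/mL = 18272.41 mcg = 18.27241 mg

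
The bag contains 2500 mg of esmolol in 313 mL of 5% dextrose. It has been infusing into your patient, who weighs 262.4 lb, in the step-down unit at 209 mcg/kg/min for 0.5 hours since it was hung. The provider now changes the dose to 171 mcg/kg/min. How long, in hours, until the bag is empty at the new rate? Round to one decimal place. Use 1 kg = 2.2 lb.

Initial rate:
Weight = 262.4 lb ÷ 2.2 lb/kg = 119.2727 kg
Dose = 209 mcg/kg/min × 119.2727 kg = 24928 mcg/min
24928 mcg/min × 60 min/hr = 1495680 mcg/hr
Concentration = 2500 mg ÷ 313 mL = 7.98722 mg/mL = 7987.22 mcg/mL
Rate = 1495680 mcg/hr ÷ 7987.22 mcg/mL = 187.2591 mL/hr
Volume infused so far = 187.2591 mL/hr × 0.5 hr = 93.62957 mL
Volume remaining = 313 − 93.62957 = 219.3704 mL
New rate:
Dose = 171 mcg/kg/min × 119.2727 kg = 20395.64 mcg/min
20395.64 mcg/min × 60 min/hr = 1223738 mcg/hr
Rate = 1223738 mcg/hr ÷ 7987.22 mcg/mL = 153.212 mL/hr
Time remaining = 219.3704 mL ÷ 153.212 mL/hr = 1.43181 hr

1.4 hours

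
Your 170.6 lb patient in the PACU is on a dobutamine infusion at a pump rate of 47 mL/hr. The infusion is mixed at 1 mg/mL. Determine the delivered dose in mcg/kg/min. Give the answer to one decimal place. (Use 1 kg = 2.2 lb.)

Weight = 170.6 lb ÷ 2.2 lb/kg = 77.54545 kg
Concentration = 1 mg/mL = 1000 mcg/mL
Drug rate = 47 mL/hr × 1000 mcg/mL = 47000 mcg/hr
47000 mcg/hr ÷ 60 min/hr = 783.3333 mcg/min
783.3333 mcg/min ÷ 77.54545 kg = 10.1016 mcg/kg/min

10.1 mcg/kg/min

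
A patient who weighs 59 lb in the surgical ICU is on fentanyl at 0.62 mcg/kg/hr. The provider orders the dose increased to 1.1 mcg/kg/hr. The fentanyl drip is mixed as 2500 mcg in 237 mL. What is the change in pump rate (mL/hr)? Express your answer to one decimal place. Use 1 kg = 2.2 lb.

At the current dose:
Weight = 59 lb ÷ 2.2 lb/kg = 26.81818 kg
Dose = 0.62 mcg/kg/hr × 26.81818 kg = 16.62727 mcg/hr
Concentration = 2500 mcg ÷ 237 mL = 10.54852 mcg/mL
Rate = 16.62727 mcg/hr ÷ 10.54852 mcg/mL = 1.576265 mL/hr
At the new dose:
Dose = 1.1 mcg/kg/hr × 26.81818 kg = 29.5 mcg/hr
Rate = 29.5 mcg/hr ÷ 10.54852 mcg/mL = 2.7966 mL/hr
Change = 2.7966 − 1.576265 = 1.220335 mL/hr → 1.220335 mL/hr increase

1.2 mL/hr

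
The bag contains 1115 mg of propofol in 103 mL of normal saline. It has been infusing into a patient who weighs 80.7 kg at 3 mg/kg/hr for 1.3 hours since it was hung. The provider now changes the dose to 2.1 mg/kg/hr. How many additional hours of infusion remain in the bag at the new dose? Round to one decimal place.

Initial rate:
Dose = 3 mg/kg/hr × 80.7 kg = 242.1 mg/hr
Concentration = 1115 mg ÷ 103 mL = 10.82524 mg/mL
Rate = 242.1 mg/hr ÷ 10.82524 mg/mL = 22.36439 mL/hr
Volume infused so far = 22.36439 mL/hr × 1.3 hr = 29.07371 mL
Volume remaining = 103 − 29.07371 = 73.92629 mL
New rate:
Dose = 2.1 mg/kg/hr × 80.7 kg = 169.47 mg/hr
Rate = 169.47 mg/hr ÷ 10.82524 mg/mL = 15.65508 mL/hr
Time remaining = 73.92629 mL ÷ 15.65508 mL/hr = 4.722193 hr

4.7 hours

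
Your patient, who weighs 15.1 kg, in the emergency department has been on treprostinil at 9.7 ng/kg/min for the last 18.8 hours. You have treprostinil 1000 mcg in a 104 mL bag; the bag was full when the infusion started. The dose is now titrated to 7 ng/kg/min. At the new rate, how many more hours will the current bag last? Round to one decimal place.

Initial rate:
Dose = 9.7 ng/kg/min × 15.1 kg = 146.47 ng/min
146.47 ng/min × 60 min/hr = 8788.2 ng/hr
Concentration = 1000 mcg ÷ 104 mL = 9.615385 mcg/mL = 9615.385 ng/mL
Rate = 8788.2 ng/hr ÷ 9615.385 ng/mL = 0.9139728 mL/hr
Volume infused so far = 0.9139728 mL/hr × 18.8 hr = 17.18269 mL
Volume remaining = 104 − 17.18269 = 86.81731 mL
New rate:
Dose = 7 ng/kg/min × 15.1 kg = 105.7 ng/min
105.7 ng/min × 60 min/hr = 6342 ng/hr
Rate = 6342 ng/hr ÷ 9615.385 ng/mL = 0.659568 mL/hr
Time remaining = 86.81731 mL ÷ 0.659568 mL/hr = 131.6275 hr

131.6 hours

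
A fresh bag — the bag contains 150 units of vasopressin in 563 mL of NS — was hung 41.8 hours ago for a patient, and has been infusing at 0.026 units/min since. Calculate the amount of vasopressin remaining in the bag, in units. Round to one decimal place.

0.026 units/min × 60 min/hr = 1.56 units/hr
Concentration = 150 units ÷ 563 mL = 0.2664298 units/mL
Rate = 1.56 units/hr ÷ 0.2664298 units/mL = 5.8552 mL/hr
Volume infused = 5.8552 mL/hr × 41.8 hr = 244.7474 mL
Volume remaining = 563 − 244.7474 = 318.2526 mL
Drug remaining = 318.2526 mL × 0.2664298 units/mL = 84.792 units

84.8 units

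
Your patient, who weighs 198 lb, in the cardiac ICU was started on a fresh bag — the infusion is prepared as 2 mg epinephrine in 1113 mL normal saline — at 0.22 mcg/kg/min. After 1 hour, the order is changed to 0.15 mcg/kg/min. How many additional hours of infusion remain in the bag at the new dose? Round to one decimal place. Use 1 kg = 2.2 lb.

1.0 hours

Initial rate:
Weight = 198 lb ÷ 2.2 lb/kg = 90 kg
Dose = 0.22 mcg/kg/min × 90 kg = 19.8 mcg/min
19.8 mcg/min × 60 min/hr = 1188 mcg/hr
Concentration = 2 mg ÷ 1113 mL = 0.001796945 mg/mL = 1.796945 mcg/mL
Rate = 1188 mcg/hr ÷ 1.796945 mcg/mL = 661.122 mL/hr
Volume infused so far = 661.122 mL/hr × 1 hr = 661.122 mL
Volume remaining = 1113 − 661.122 = 451.878 mL
New rate:
Dose = 0.15 mcg/kg/min × 90 kg = 13.5 mcg/min
13.5 mcg/min × 60 min/hr = 810 mcg/hr
Rate = 810 mcg/hr ÷ 1.796945 mcg/mL = 450.765 mL/hr
Time remaining = 451.878 mL ÷ 450.765 mL/hr = 1.002469 hr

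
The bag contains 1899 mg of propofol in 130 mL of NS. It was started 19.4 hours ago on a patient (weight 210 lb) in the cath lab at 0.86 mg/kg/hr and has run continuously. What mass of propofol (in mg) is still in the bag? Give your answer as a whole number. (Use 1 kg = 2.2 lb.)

306 mg

Weight = 210 lb ÷ 2.2 lb/kg = 95.45455 kg
Dose = 0.86 mg/kg/hr × 95.45455 kg = 82.09091 mg/hr
Concentration = 1899 mg ÷ 130 mL = 14.60769 mg/mL
Rate = 82.09091 mg/hr ÷ 14.60769 mg/mL = 5.619704 mL/hr
Volume infused = 5.619704 mL/hr × 19.4 hr = 109.0223 mL
Volume remaining = 130 − 109.0223 = 20.97774 mL
Drug remaining = 20.97774 mL × 14.60769 mg/mL = 306.4364 mg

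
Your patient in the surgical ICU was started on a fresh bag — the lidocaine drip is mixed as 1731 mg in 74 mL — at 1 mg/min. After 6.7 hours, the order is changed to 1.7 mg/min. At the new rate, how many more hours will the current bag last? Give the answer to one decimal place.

13.0 hours

Initial rate:
1 mg/min × 60 min/hr = 60 mg/hr
Concentration = 1731 mg ÷ 74 mL = 23.39189 mg/mL
Rate = 60 mg/hr ÷ 23.39189 mg/mL = 2.564991 mL/hr
Volume infused so far = 2.564991 mL/hr × 6.7 hr = 17.18544 mL
Volume remaining = 74 − 17.18544 = 56.81456 mL
New rate:
1.7 mg/min × 60 min/hr = 102 mg/hr
Rate = 102 mg/hr ÷ 23.39189 mg/mL = 4.360485 mL/hr
Time remaining = 56.81456 mL ÷ 4.360485 mL/hr = 13.02941 hr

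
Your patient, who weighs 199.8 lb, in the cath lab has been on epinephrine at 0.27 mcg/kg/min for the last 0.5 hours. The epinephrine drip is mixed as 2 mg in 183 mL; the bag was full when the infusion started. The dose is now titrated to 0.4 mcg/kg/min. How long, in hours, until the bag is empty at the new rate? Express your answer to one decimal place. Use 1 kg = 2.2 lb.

Initial rate:
Weight = 199.8 lb ÷ 2.2 lb/kg = 90.81818 kg
Dose = 0.27 mcg/kg/min × 90.81818 kg = 24.52091 mcg/min
24.52091 mcg/min × 60 min/hr = 1471.255 mcg/hr
Concentration = 2 mg ÷ 183 mL = 0.01092896 mg/mL = 10.92896 mcg/mL
Rate = 1471.255 mcg/hr ÷ 10.92896 mcg/mL = 134.6198 mL/hr
Volume infused so far = 134.6198 mL/hr × 0.5 hr = 67.3099 mL
Volume remaining = 183 − 67.3099 = 115.6901 mL
New rate:
Dose = 0.4 mcg/kg/min × 90.81818 kg = 36.32727 mcg/min
36.32727 mcg/min × 60 min/hr = 2179.636 mcg/hr
Rate = 2179.636 mcg/hr ÷ 10.92896 mcg/mL = 199.4367 mL/hr
Time remaining = 115.6901 mL ÷ 199.4367 mL/hr = 0.5800843 hr

0.6 hours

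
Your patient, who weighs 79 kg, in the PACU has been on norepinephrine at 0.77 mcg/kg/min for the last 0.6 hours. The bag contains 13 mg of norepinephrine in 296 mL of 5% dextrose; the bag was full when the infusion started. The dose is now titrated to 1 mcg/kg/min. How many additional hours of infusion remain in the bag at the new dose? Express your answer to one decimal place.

Initial rate:
Dose = 0.77 mcg/kg/min × 79 kg = 60.83 mcg/min
60.83 mcg/min × 60 min/hr = 3649.8 mcg/hr
Concentration = 13 mg ÷ 296 mL = 0.04391892 mg/mL = 43.91892 mcg/mL
Rate = 3649.8 mcg/hr ÷ 43.91892 mcg/mL = 83.10314 mL/hr
Volume infused so far = 83.10314 mL/hr × 0.6 hr = 49.86188 mL
Volume remaining = 296 − 49.86188 = 246.1381 mL
New rate:
Dose = 1 mcg/kg/min × 79 kg = 79 mcg/min
79 mcg/min × 60 min/hr = 4740 mcg/hr
Rate = 4740 mcg/hr ÷ 43.91892 mcg/mL = 107.9262 mL/hr
Time remaining = 246.1381 mL ÷ 107.9262 mL/hr = 2.280616 hr

2.3 hours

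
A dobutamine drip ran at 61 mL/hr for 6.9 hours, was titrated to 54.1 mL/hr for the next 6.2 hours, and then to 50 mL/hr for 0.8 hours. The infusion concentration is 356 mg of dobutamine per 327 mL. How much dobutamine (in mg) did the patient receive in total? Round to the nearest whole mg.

Concentration = 356 mg ÷ 327 mL = 1.088685 mg/mL
Stage 1: 61 mL/hr × 6.9 hr = 420.9 mL → 420.9 mL × 1.088685 mg/mL = 458.2275 mg
Stage 2: 54.1 mL/hr × 6.2 hr = 335.42 mL → 335.42 mL × 1.088685 mg/mL = 365.1667 mg
Stage 3: 50 mL/hr × 0.8 hr = 40 mL → 40 mL × 1.088685 mg/mL = 43.5474 mg
Total = 458.2275 + 365.1667 + 43.5474 = 866.9417 mg

867 mg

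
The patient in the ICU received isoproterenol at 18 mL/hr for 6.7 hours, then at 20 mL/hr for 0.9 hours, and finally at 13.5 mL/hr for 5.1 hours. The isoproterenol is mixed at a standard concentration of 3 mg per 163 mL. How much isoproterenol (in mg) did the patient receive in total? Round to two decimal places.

3.82 mg

Concentration = 3 mg ÷ 163 mL = 0.01840491 mg/mL
Stage 1: 18 mL/hr × 6.7 hr = 120.6 mL → 120.6 mL × 0.01840491 mg/mL = 2.219632 mg
Stage 2: 20 mL/hr × 0.9 hr = 18 mL → 18 mL × 0.01840491 mg/mL = 0.3312883 mg
Stage 3: 13.5 mL/hr × 5.1 hr = 68.85 mL → 68.85 mL × 0.01840491 mg/mL = 1.267178 mg
Total = 2.219632 + 0.3312883 + 1.267178 = 3.818098 mg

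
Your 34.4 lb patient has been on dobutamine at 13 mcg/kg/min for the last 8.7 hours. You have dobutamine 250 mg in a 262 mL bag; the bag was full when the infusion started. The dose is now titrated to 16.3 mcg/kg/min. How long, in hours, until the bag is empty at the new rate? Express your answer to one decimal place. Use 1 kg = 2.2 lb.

9.4 hours

Initial rate:
Weight = 34.4 lb ÷ 2.2 lb/kg = 15.63636 kg
Dose = 13 mcg/kg/min × 15.63636 kg = 203.2727 mcg/min
203.2727 mcg/min × 60 min/hr = 12196.36 mcg/hr
Concentration = 250 mg ÷ 262 mL = 0.9541985 mg/mL = 954.1985 mcg/mL
Rate = 12196.36 mcg/hr ÷ 954.1985 mcg/mL = 12.78179 mL/hr
Volume infused so far = 12.78179 mL/hr × 8.7 hr = 111.2016 mL
Volume remaining = 262 − 111.2016 = 150.7984 mL
New rate:
Dose = 16.3 mcg/kg/min × 15.63636 kg = 254.8727 mcg/min
254.8727 mcg/min × 60 min/hr = 15292.36 mcg/hr
Rate = 15292.36 mcg/hr ÷ 954.1985 mcg/mL = 16.0264 mL/hr
Time remaining = 150.7984 mL ÷ 16.0264 mL/hr = 9.409378 hr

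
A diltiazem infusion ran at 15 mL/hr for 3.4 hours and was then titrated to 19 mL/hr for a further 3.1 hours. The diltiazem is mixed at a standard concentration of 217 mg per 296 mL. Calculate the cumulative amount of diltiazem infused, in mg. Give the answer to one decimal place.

Concentration = 217 mg ÷ 296 mL = 0.7331081 mg/mL
Stage 1: 15 mL/hr × 3.4 hr = 51 mL → 51 mL × 0.7331081 mg/mL = 37.38851 mg
Stage 2: 19 mL/hr × 3.1 hr = 58.9 mL → 58.9 mL × 0.7331081 mg/mL = 43.18007 mg
Total = 37.38851 + 43.18007 = 80.56858 mg

80.6 mg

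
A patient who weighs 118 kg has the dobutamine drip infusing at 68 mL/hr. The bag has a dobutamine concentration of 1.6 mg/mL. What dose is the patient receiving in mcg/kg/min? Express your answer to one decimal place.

15.4 mcg/kg/min

Concentration = 1.6 mg/mL = 1600 mcg/mL
Drug rate = 68 mL/hr × 1600 mcg/mL = 108800 mcg/hr
108800 mcg/hr ÷ 60 min/hr = 1813.333 mcg/min
1813.333 mcg/min ÷ 118 kg = 15.36723 mcg/kg/min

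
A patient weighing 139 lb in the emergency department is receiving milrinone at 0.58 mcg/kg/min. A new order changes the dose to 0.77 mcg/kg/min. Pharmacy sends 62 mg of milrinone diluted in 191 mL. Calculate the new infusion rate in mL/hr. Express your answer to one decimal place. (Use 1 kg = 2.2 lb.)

9.0 mL/hr

Weight = 139 lb ÷ 2.2 lb/kg = 63.18182 kg
Dose = 0.77 mcg/kg/min × 63.18182 kg = 48.65 mcg/min
48.65 mcg/min × 60 min/hr = 2919 mcg/hr
Concentration = 62 mg ÷ 191 mL = 0.3246073 mg/mL = 324.6073 mcg/mL
Rate = 2919 mcg/hr ÷ 324.6073 mcg/mL = 8.992403 mL/hr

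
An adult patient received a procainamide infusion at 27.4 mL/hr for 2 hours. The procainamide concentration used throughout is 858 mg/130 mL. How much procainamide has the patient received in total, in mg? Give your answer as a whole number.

362 mg

Concentration = 858 mg ÷ 130 mL = 6.6 mg/mL
Drug rate = 27.4 mL/hr × 6.6 mg/mL = 180.84 mg/hr
Total = 180.84 mg/hr × 2 hr = 361.68 mg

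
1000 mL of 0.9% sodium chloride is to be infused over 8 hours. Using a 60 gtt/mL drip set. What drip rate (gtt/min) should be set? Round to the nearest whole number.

125 gtt/min

1000 mL ÷ (8 hr × 60 = 480 min) = 2.083333 mL/min
2.083333 mL/min × 60 gtt/mL = 125 gtt/min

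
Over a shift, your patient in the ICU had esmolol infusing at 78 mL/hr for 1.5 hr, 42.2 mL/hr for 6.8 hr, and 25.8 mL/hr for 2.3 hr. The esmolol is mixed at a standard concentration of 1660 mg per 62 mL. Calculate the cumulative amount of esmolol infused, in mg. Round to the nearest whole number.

12404 mg

Concentration = 1660 mg ÷ 62 mL = 26.77419 mg/mL
Stage 1: 78 mL/hr × 1.5 hr = 117 mL → 117 mL × 26.77419 mg/mL = 3132.581 mg
Stage 2: 42.2 mL/hr × 6.8 hr = 286.96 mL → 286.96 mL × 26.77419 mg/mL = 7683.123 mg
Stage 3: 25.8 mL/hr × 2.3 hr = 59.34 mL → 59.34 mL × 26.77419 mg/mL = 1588.781 mg
Total = 3132.581 + 7683.123 + 1588.781 = 12404.48 mg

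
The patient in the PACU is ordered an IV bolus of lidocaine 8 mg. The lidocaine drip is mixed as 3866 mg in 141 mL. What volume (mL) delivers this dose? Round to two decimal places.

Concentration = 3866 mg ÷ 141 mL = 27.41844 mg/mL
Volume = 8 mg ÷ 27.41844 mg/mL = 0.2917744 mL

0.29 mL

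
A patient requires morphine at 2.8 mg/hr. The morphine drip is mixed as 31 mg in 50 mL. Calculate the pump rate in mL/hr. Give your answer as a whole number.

Concentration = 31 mg ÷ 50 mL = 0.62 mg/mL
Rate = 2.8 mg/hr ÷ 0.62 mg/mL = 4.516129 mL/hr

5 mL/hr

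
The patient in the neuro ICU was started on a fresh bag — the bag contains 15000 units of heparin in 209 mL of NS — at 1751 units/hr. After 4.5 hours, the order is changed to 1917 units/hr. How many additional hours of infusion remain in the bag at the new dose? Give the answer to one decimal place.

3.7 hours

Initial rate:
Concentration = 15000 units ÷ 209 mL = 71.77033 units/mL
Rate = 1751 units/hr ÷ 71.77033 units/mL = 24.39727 mL/hr
Volume infused so far = 24.39727 mL/hr × 4.5 hr = 109.7877 mL
Volume remaining = 209 − 109.7877 = 99.2123 mL
New rate:
Rate = 1917 units/hr ÷ 71.77033 units/mL = 26.7102 mL/hr
Time remaining = 99.2123 mL ÷ 26.7102 mL/hr = 3.714397 hr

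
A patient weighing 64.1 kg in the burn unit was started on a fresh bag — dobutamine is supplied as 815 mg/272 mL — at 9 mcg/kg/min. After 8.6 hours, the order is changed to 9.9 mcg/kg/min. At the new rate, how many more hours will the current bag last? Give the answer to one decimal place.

Initial rate:
Dose = 9 mcg/kg/min × 64.1 kg = 576.9 mcg/min
576.9 mcg/min × 60 min/hr = 34614 mcg/hr
Concentration = 815 mg ÷ 272 mL = 2.996324 mg/mL = 2996.324 mcg/mL
Rate = 34614 mcg/hr ÷ 2996.324 mcg/mL = 11.55216 mL/hr
Volume infused so far = 11.55216 mL/hr × 8.6 hr = 99.34855 mL
Volume remaining = 272 − 99.34855 = 172.6514 mL
New rate:
Dose = 9.9 mcg/kg/min × 64.1 kg = 634.59 mcg/min
634.59 mcg/min × 60 min/hr = 38075.4 mcg/hr
Rate = 38075.4 mcg/hr ÷ 2996.324 mcg/mL = 12.70737 mL/hr
Time remaining = 172.6514 mL ÷ 12.70737 mL/hr = 13.58671 hr

13.6 hours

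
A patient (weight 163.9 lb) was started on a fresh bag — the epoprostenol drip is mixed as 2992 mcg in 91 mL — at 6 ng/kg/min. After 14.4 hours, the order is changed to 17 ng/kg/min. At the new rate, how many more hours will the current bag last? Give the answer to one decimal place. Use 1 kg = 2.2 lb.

34.3 hours

Initial rate:
Weight = 163.9 lb ÷ 2.2 lb/kg = 74.5 kg
Dose = 6 ng/kg/min × 74.5 kg = 447 ng/min
447 ng/min × 60 min/hr = 26820 ng/hr
Concentration = 2992 mcg ÷ 91 mL = 32.87912 mcg/mL = 32879.12 ng/mL
Rate = 26820 ng/hr ÷ 32879.12 ng/mL = 0.8157152 mL/hr
Volume infused so far = 0.8157152 mL/hr × 14.4 hr = 11.7463 mL
Volume remaining = 91 − 11.7463 = 79.2537 mL
New rate:
Dose = 17 ng/kg/min × 74.5 kg = 1266.5 ng/min
1266.5 ng/min × 60 min/hr = 75990 ng/hr
Rate = 75990 ng/hr ÷ 32879.12 ng/mL = 2.311193 mL/hr
Time remaining = 79.2537 mL ÷ 2.311193 mL/hr = 34.29125 hr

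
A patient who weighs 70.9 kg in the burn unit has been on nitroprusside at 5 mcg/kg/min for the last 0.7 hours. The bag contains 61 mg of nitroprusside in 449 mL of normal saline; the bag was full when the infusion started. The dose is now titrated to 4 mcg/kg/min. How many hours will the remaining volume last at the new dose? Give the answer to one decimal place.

Initial rate:
Dose = 5 mcg/kg/min × 70.9 kg = 354.5 mcg/min
354.5 mcg/min × 60 min/hr = 21270 mcg/hr
Concentration = 61 mg ÷ 449 mL = 0.1358575 mg/mL = 135.8575 mcg/mL
Rate = 21270 mcg/hr ÷ 135.8575 mcg/mL = 156.5611 mL/hr
Volume infused so far = 156.5611 mL/hr × 0.7 hr = 109.5928 mL
Volume remaining = 449 − 109.5928 = 339.4072 mL
New rate:
Dose = 4 mcg/kg/min × 70.9 kg = 283.6 mcg/min
283.6 mcg/min × 60 min/hr = 17016 mcg/hr
Rate = 17016 mcg/hr ÷ 135.8575 mcg/mL = 125.2489 mL/hr
Time remaining = 339.4072 mL ÷ 125.2489 mL/hr = 2.709861 hr

2.7 hours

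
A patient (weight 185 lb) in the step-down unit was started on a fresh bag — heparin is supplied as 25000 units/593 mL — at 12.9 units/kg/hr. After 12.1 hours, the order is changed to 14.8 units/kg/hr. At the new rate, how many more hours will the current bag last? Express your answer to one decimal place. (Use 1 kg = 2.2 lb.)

Initial rate:
Weight = 185 lb ÷ 2.2 lb/kg = 84.09091 kg
Dose = 12.9 units/kg/hr × 84.09091 kg = 1084.773 units/hr
Concentration = 25000 units ÷ 593 mL = 42.15852 units/mL
Rate = 1084.773 units/hr ÷ 42.15852 units/mL = 25.73081 mL/hr
Volume infused so far = 25.73081 mL/hr × 12.1 hr = 311.3428 mL
Volume remaining = 593 − 311.3428 = 281.6572 mL
New rate:
Dose = 14.8 units/kg/hr × 84.09091 kg = 1244.545 units/hr
Rate = 1244.545 units/hr ÷ 42.15852 units/mL = 29.52062 mL/hr
Time remaining = 281.6572 mL ÷ 29.52062 mL/hr = 9.541034 hr

9.5 hours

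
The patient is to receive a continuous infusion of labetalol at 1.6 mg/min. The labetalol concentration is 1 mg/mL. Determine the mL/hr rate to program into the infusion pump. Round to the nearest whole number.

96 mL/hr

1.6 mg/min × 60 min/hr = 96 mg/hr
Rate = 96 mg/hr ÷ 1 mg/mL = 96 mL/hr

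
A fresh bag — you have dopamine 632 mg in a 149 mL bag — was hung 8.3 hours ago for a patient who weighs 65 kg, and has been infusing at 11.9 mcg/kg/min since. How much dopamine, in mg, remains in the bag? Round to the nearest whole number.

247 mg

Dose = 11.9 mcg/kg/min × 65 kg = 773.5 mcg/min
773.5 mcg/min × 60 min/hr = 46410 mcg/hr
Concentration = 632 mg ÷ 149 mL = 4.241611 mg/mL = 4241.611 mcg/mL
Rate = 46410 mcg/hr ÷ 4241.611 mcg/mL = 10.9416 mL/hr
Volume infused = 10.9416 mL/hr × 8.3 hr = 90.81526 mL
Volume remaining = 149 − 90.81526 = 58.18474 mL
Drug remaining = 58.18474 mL × 4241.611 mcg/mL = 246797 mcg = 246.797 mg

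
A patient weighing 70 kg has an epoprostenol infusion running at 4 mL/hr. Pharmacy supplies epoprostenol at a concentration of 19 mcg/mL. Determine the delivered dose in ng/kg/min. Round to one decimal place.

18.1 ng/kg/min

Concentration = 19 mcg/mL = 19000 ng/mL
Drug rate = 4 mL/hr × 19000 ng/mL = 76000 ng/hr
76000 ng/hr ÷ 60 min/hr = 1266.667 ng/min
1266.667 ng/min ÷ 70 kg = 18.09524 ng/kg/min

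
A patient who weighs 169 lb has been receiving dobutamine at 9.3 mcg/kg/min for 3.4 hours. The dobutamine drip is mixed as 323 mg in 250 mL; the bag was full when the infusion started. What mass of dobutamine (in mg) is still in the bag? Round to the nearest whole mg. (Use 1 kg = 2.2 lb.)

177 mg

Weight = 169 lb ÷ 2.2 lb/kg = 76.81818 kg
Dose = 9.3 mcg/kg/min × 76.81818 kg = 714.4091 mcg/min
714.4091 mcg/min × 60 min/hr = 42864.55 mcg/hr
Concentration = 323 mg ÷ 250 mL = 1.292 mg/mL = 1292 mcg/mL
Rate = 42864.55 mcg/hr ÷ 1292 mcg/mL = 33.17689 mL/hr
Volume infused = 33.17689 mL/hr × 3.4 hr = 112.8014 mL
Volume remaining = 250 − 112.8014 = 137.1986 mL
Drug remaining = 137.1986 mL × 1292 mcg/mL = 177260.5 mcg = 177.2605 mg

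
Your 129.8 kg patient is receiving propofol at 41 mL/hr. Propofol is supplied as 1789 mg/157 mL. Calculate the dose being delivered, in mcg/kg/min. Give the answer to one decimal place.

Concentration = 1789 mg ÷ 157 mL = 11.3949 mg/mL = 11394.9 mcg/mL
Drug rate = 41 mL/hr × 11394.9 mcg/mL = 467191.1 mcg/hr
467191.1 mcg/hr ÷ 60 min/hr = 7786.518 mcg/min
7786.518 mcg/min ÷ 129.8 kg = 59.98858 mcg/kg/min

60.0 mcg/kg/min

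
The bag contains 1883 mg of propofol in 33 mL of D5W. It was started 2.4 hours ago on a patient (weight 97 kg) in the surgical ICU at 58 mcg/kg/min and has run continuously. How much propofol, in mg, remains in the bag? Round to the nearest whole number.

1073 mg

Dose = 58 mcg/kg/min × 97 kg = 5626 mcg/min
5626 mcg/min × 60 min/hr = 337560 mcg/hr
Concentration = 1883 mg ÷ 33 mL = 57.06061 mg/mL = 57060.61 mcg/mL
Rate = 337560 mcg/hr ÷ 57060.61 mcg/mL = 5.915815 mL/hr
Volume infused = 5.915815 mL/hr × 2.4 hr = 14.19796 mL
Volume remaining = 33 − 14.19796 = 18.80204 mL
Drug remaining = 18.80204 mL × 57060.61 mcg/mL = 1072856 mcg = 1072.856 mg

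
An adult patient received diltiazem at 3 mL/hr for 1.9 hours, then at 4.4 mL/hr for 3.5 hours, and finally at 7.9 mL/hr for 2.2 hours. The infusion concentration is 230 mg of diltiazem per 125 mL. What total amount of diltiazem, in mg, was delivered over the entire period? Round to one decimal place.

Concentration = 230 mg ÷ 125 mL = 1.84 mg/mL
Stage 1: 3 mL/hr × 1.9 hr = 5.7 mL → 5.7 mL × 1.84 mg/mL = 10.488 mg
Stage 2: 4.4 mL/hr × 3.5 hr = 15.4 mL → 15.4 mL × 1.84 mg/mL = 28.336 mg
Stage 3: 7.9 mL/hr × 2.2 hr = 17.38 mL → 17.38 mL × 1.84 mg/mL = 31.9792 mg
Total = 10.488 + 28.336 + 31.9792 = 70.8032 mg

70.8 mg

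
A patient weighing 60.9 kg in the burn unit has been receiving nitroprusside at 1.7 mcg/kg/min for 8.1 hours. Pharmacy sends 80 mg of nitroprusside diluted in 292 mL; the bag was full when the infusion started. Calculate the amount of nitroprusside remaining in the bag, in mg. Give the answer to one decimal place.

29.7 mg

Dose = 1.7 mcg/kg/min × 60.9 kg = 103.53 mcg/min
103.53 mcg/min × 60 min/hr = 6211.8 mcg/hr
Concentration = 80 mg ÷ 292 mL = 0.2739726 mg/mL = 273.9726 mcg/mL
Rate = 6211.8 mcg/hr ÷ 273.9726 mcg/mL = 22.67307 mL/hr
Volume infused = 22.67307 mL/hr × 8.1 hr = 183.6519 mL
Volume remaining = 292 − 183.6519 = 108.3481 mL
Drug remaining = 108.3481 mL × 273.9726 mcg/mL = 29684.42 mcg = 29.68442 mg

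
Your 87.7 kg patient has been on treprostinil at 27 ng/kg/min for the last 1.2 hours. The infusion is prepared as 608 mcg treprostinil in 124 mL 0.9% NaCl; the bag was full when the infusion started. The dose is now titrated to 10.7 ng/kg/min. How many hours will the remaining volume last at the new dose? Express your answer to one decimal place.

7.8 hours

Initial rate:
Dose = 27 ng/kg/min × 87.7 kg = 2367.9 ng/min
2367.9 ng/min × 60 min/hr = 142074 ng/hr
Concentration = 608 mcg ÷ 124 mL = 4.903226 mcg/mL = 4903.226 ng/mL
Rate = 142074 ng/hr ÷ 4903.226 ng/mL = 28.97562 mL/hr
Volume infused so far = 28.97562 mL/hr × 1.2 hr = 34.77074 mL
Volume remaining = 124 − 34.77074 = 89.22926 mL
New rate:
Dose = 10.7 ng/kg/min × 87.7 kg = 938.39 ng/min
938.39 ng/min × 60 min/hr = 56303.4 ng/hr
Rate = 56303.4 ng/hr ÷ 4903.226 ng/mL = 11.48293 mL/hr
Time remaining = 89.22926 mL ÷ 11.48293 mL/hr = 7.7706 hr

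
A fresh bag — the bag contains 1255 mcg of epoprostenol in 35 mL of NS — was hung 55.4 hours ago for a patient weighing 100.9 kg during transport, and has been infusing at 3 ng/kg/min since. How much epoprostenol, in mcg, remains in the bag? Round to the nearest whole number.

249 mcg

Dose = 3 ng/kg/min × 100.9 kg = 302.7 ng/min
302.7 ng/min × 60 min/hr = 18162 ng/hr
Concentration = 1255 mcg ÷ 35 mL = 35.85714 mcg/mL = 35857.14 ng/mL
Rate = 18162 ng/hr ÷ 35857.14 ng/mL = 0.50651 mL/hr
Volume infused = 0.50651 mL/hr × 55.4 hr = 28.06065 mL
Volume remaining = 35 − 28.06065 = 6.939348 mL
Drug remaining = 6.939348 mL × 35857.14 ng/mL = 248825.2 ng = 248.8252 mcg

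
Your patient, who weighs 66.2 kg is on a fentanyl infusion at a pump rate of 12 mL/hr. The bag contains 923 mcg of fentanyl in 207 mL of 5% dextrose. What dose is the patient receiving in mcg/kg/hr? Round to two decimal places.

Concentration = 923 mcg ÷ 207 mL = 4.458937 mcg/mL
Drug rate = 12 mL/hr × 4.458937 mcg/mL = 53.50725 mcg/hr
53.50725 mcg/hr ÷ 66.2 kg = 0.8082666 mcg/kg/hr

0.81 mcg/kg/hr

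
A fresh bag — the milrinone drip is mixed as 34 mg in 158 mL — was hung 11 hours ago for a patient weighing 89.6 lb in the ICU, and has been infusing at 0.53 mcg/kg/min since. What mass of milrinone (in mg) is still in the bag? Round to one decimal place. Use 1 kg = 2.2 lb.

Weight = 89.6 lb ÷ 2.2 lb/kg = 40.72727 kg
Dose = 0.53 mcg/kg/min × 40.72727 kg = 21.58545 mcg/min
21.58545 mcg/min × 60 min/hr = 1295.127 mcg/hr
Concentration = 34 mg ÷ 158 mL = 0.2151899 mg/mL = 215.1899 mcg/mL
Rate = 1295.127 mcg/hr ÷ 215.1899 mcg/mL = 6.018533 mL/hr
Volume infused = 6.018533 mL/hr × 11 hr = 66.20386 mL
Volume remaining = 158 − 66.20386 = 91.79614 mL
Drug remaining = 91.79614 mL × 215.1899 mcg/mL = 19753.6 mcg = 19.7536 mg

19.8 mg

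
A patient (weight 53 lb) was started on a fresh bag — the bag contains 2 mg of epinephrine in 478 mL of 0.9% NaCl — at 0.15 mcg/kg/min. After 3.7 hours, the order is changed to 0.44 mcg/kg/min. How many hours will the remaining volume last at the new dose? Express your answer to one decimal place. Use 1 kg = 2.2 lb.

Initial rate:
Weight = 53 lb ÷ 2.2 lb/kg = 24.09091 kg
Dose = 0.15 mcg/kg/min × 24.09091 kg = 3.613636 mcg/min
3.613636 mcg/min × 60 min/hr = 216.8182 mcg/hr
Concentration = 2 mg ÷ 478 mL = 0.0041841 mg/mL = 4.1841 mcg/mL
Rate = 216.8182 mcg/hr ÷ 4.1841 mcg/mL = 51.81955 mL/hr
Volume infused so far = 51.81955 mL/hr × 3.7 hr = 191.7323 mL
Volume remaining = 478 − 191.7323 = 286.2677 mL
New rate:
Dose = 0.44 mcg/kg/min × 24.09091 kg = 10.6 mcg/min
10.6 mcg/min × 60 min/hr = 636 mcg/hr
Rate = 636 mcg/hr ÷ 4.1841 mcg/mL = 152.004 mL/hr
Time remaining = 286.2677 mL ÷ 152.004 mL/hr = 1.88329 hr

1.9 hours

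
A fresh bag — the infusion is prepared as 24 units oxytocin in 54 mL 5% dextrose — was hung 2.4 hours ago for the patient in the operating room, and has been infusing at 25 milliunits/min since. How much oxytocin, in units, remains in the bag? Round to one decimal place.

20.4 units

25 milliunits/min × 60 min/hr = 1500 milliunits/hr
Concentration = 24 units ÷ 54 mL = 0.4444444 units/mL = 444.4444 milliunits/mL
Rate = 1500 milliunits/hr ÷ 444.4444 milliunits/mL = 3.375 mL/hr
Volume infused = 3.375 mL/hr × 2.4 hr = 8.1 mL
Volume remaining = 54 − 8.1 = 45.9 mL
Drug remaining = 45.9 mL × 444.4444 milliunits/mL = 20400 milliunits = 20.4 units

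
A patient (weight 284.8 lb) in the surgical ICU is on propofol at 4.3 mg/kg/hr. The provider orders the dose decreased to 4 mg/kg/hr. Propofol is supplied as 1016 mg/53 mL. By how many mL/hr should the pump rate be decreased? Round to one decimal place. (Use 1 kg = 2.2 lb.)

2.0 mL/hr

At the current dose:
Weight = 284.8 lb ÷ 2.2 lb/kg = 129.4545 kg
Dose = 4.3 mg/kg/hr × 129.4545 kg = 556.6545 mg/hr
Concentration = 1016 mg ÷ 53 mL = 19.16981 mg/mL
Rate = 556.6545 mg/hr ÷ 19.16981 mg/mL = 29.03808 mL/hr
At the new dose:
Dose = 4 mg/kg/hr × 129.4545 kg = 517.8182 mg/hr
Rate = 517.8182 mg/hr ÷ 19.16981 mg/mL = 27.01217 mL/hr
Change = 27.01217 − 29.03808 = -2.025913 mL/hr → 2.025913 mL/hr decrease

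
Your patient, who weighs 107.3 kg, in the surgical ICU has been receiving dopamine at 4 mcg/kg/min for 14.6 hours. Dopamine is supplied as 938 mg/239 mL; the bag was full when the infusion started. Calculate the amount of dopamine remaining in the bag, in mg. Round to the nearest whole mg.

562 mg

Dose = 4 mcg/kg/min × 107.3 kg = 429.2 mcg/min
429.2 mcg/min × 60 min/hr = 25752 mcg/hr
Concentration = 938 mg ÷ 239 mL = 3.924686 mg/mL = 3924.686 mcg/mL
Rate = 25752 mcg/hr ÷ 3924.686 mcg/mL = 6.561544 mL/hr
Volume infused = 6.561544 mL/hr × 14.6 hr = 95.79854 mL
Volume remaining = 239 − 95.79854 = 143.2015 mL
Drug remaining = 143.2015 mL × 3924.686 mcg/mL = 562020.8 mcg = 562.0208 mg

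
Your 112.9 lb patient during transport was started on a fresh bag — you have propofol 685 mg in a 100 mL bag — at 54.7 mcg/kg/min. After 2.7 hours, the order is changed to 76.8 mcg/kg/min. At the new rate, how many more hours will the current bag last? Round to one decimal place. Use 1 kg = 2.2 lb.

Initial rate:
Weight = 112.9 lb ÷ 2.2 lb/kg = 51.31818 kg
Dose = 54.7 mcg/kg/min × 51.31818 kg = 2807.105 mcg/min
2807.105 mcg/min × 60 min/hr = 168426.3 mcg/hr
Concentration = 685 mg ÷ 100 mL = 6.85 mg/mL = 6850 mcg/mL
Rate = 168426.3 mcg/hr ÷ 6850 mcg/mL = 24.58778 mL/hr
Volume infused so far = 24.58778 mL/hr × 2.7 hr = 66.387 mL
Volume remaining = 100 − 66.387 = 33.613 mL
New rate:
Dose = 76.8 mcg/kg/min × 51.31818 kg = 3941.236 mcg/min
3941.236 mcg/min × 60 min/hr = 236474.2 mcg/hr
Rate = 236474.2 mcg/hr ÷ 6850 mcg/mL = 34.52178 mL/hr
Time remaining = 33.613 mL ÷ 34.52178 mL/hr = 0.9736753 hr

1.0 hours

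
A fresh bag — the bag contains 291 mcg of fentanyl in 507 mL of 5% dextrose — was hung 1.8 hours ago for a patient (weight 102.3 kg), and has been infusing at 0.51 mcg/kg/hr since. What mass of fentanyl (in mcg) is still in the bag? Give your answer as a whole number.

197 mcg

Dose = 0.51 mcg/kg/hr × 102.3 kg = 52.173 mcg/hr
Concentration = 291 mcg ÷ 507 mL = 0.5739645 mcg/mL
Rate = 52.173 mcg/hr ÷ 0.5739645 mcg/mL = 90.89935 mL/hr
Volume infused = 90.89935 mL/hr × 1.8 hr = 163.6188 mL
Volume remaining = 507 − 163.6188 = 343.3812 mL
Drug remaining = 343.3812 mL × 0.5739645 mcg/mL = 197.0886 mcg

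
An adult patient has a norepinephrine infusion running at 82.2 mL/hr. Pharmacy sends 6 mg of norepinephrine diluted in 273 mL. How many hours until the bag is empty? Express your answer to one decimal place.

Duration = 273 mL ÷ 82.2 mL/hr = 3.321168 hr

3.3 hours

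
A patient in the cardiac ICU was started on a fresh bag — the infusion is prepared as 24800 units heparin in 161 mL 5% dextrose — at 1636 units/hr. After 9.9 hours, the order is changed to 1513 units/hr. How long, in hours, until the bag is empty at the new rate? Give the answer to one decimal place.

5.7 hours

Initial rate:
Concentration = 24800 units ÷ 161 mL = 154.0373 units/mL
Rate = 1636 units/hr ÷ 154.0373 units/mL = 10.62081 mL/hr
Volume infused so far = 10.62081 mL/hr × 9.9 hr = 105.146 mL
Volume remaining = 161 − 105.146 = 55.85402 mL
New rate:
Rate = 1513 units/hr ÷ 154.0373 units/mL = 9.822298 mL/hr
Time remaining = 55.85402 mL ÷ 9.822298 mL/hr = 5.686451 hr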